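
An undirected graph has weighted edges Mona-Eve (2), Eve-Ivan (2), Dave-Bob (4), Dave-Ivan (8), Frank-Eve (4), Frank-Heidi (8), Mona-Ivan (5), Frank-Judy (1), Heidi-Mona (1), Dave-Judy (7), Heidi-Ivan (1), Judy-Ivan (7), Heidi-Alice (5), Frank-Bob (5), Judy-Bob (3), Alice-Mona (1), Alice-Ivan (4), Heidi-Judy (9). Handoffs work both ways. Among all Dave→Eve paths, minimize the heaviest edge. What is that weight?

4

A few of the Dave→Eve routes:
Dave - Bob - Judy - Frank - Eve: max(4, 3, 1, 4) = 4
Dave - Bob - Frank - Judy - Ivan - Alice - Heidi - Mona - Eve: max(4, 5, 1, 7, 4, 5, 1, 2) = 7
Dave - Bob - Frank - Judy - Ivan - Heidi - Mona - Eve: max(4, 5, 1, 7, 1, 1, 2) = 7
Dave - Bob - Frank - Judy - Ivan - Alice - Mona - Eve: max(4, 5, 1, 7, 4, 1, 2) = 7
Dave - Bob - Frank - Eve: max(4, 5, 4) = 5
Smallest bottleneck: 4.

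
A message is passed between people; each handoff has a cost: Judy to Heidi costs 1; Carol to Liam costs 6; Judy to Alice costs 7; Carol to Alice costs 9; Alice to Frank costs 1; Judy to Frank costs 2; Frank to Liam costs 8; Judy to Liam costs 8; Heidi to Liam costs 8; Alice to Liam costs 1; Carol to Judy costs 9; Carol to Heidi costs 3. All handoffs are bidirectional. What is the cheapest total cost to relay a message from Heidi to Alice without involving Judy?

Comparing a few candidate routes:
Heidi → Liam → Alice: 8 + 1 = 9
Heidi → Carol → Alice: 3 + 9 = 12
Heidi → Carol → Liam → Alice: 3 + 6 + 1 = 10
The minimum is 9.

9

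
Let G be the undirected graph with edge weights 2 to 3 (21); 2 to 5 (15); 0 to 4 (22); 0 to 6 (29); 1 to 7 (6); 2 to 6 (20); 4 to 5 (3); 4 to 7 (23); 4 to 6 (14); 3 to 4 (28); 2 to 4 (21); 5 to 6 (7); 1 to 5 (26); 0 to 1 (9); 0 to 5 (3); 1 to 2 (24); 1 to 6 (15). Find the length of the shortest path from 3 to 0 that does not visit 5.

50

Checking several routes:
3 -> 4 -> 0: 28 + 22 = 50
3 -> 2 -> 1 -> 0: 21 + 24 + 9 = 54
3 -> 2 -> 4 -> 0: 21 + 21 + 22 = 64
Shortest: 50.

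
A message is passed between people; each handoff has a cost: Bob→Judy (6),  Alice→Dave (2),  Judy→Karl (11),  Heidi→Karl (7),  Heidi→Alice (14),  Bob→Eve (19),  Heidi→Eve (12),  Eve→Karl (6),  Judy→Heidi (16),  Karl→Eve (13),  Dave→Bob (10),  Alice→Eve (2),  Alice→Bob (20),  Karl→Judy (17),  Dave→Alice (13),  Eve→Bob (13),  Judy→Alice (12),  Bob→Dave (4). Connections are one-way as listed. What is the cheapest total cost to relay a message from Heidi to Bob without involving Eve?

26

Routes from Heidi to Bob avoiding Eve:
Heidi-Alice-Bob: 14 + 20 = 34
Heidi-Karl-Judy-Alice-Dave-Bob: 7 + 17 + 12 + 2 + 10 = 48
Heidi-Karl-Judy-Alice-Bob: 7 + 17 + 12 + 20 = 56
Heidi-Alice-Dave-Bob: 14 + 2 + 10 = 26
Best route has total 26.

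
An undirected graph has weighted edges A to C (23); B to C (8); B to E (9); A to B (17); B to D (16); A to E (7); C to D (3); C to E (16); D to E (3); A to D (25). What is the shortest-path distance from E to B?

Checking several routes:
E → D → C → B: 3 + 3 + 8 = 14
E → A → B: 7 + 17 = 24
E → C → D → B: 16 + 3 + 16 = 35
E → B: 9
E → C → B: 16 + 8 = 24
E → D → B: 3 + 16 = 19
Shortest: 9.

9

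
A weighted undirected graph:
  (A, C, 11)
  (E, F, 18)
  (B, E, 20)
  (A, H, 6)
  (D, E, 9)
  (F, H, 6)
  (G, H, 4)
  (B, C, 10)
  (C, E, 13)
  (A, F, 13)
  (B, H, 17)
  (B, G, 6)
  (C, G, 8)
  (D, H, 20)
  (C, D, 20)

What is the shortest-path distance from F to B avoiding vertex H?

Some routes from F to B avoiding H:
F → E → C → G → B: 18 + 13 + 8 + 6 = 45
F → A → C → B: 13 + 11 + 10 = 34
F → E → B: 18 + 20 = 38
F → E → C → B: 18 + 13 + 10 = 41
F → A → C → G → B: 13 + 11 + 8 + 6 = 38
Shortest: 34.

34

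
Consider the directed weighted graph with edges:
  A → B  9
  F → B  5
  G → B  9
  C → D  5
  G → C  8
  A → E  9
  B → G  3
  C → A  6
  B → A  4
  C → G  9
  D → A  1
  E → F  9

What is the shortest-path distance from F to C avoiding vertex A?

Paths from F to C avoiding A:
F → B → G → C: 5 + 3 + 8 = 16
Best route has total 16.

16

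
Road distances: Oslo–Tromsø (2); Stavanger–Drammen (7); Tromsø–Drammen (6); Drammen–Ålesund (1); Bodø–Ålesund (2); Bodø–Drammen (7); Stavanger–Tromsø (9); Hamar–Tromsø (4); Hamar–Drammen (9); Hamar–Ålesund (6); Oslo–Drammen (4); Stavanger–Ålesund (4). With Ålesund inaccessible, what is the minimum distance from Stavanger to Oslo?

11

A few of the Stavanger→Oslo routes:
Stavanger-Drammen-Tromsø-Oslo: 7 + 6 + 2 = 15
Stavanger-Drammen-Oslo: 7 + 4 = 11
Stavanger-Tromsø-Oslo: 9 + 2 = 11
Stavanger-Tromsø-Drammen-Oslo: 9 + 6 + 4 = 19
Shortest: 11.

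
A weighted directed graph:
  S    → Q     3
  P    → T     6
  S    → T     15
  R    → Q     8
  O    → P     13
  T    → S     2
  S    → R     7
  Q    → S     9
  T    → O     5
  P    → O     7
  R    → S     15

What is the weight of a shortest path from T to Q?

5

Routes from T to Q:
T-S-R-Q: 2 + 7 + 8 = 17
T-S-Q: 2 + 3 = 5
The minimum is 5.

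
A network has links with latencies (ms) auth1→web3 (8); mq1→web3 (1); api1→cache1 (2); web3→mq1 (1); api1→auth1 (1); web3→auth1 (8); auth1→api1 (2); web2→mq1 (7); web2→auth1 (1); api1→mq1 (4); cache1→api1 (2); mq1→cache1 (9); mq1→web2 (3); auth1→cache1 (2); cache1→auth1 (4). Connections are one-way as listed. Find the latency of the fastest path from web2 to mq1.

Paths from web2 to mq1:
web2-auth1-api1-mq1: 1 + 2 + 4 = 7
web2-mq1: 7
web2-auth1-web3-mq1: 1 + 8 + 1 = 10
web2-auth1-cache1-api1-mq1: 1 + 2 + 2 + 4 = 9
The minimum is 7 ms.

7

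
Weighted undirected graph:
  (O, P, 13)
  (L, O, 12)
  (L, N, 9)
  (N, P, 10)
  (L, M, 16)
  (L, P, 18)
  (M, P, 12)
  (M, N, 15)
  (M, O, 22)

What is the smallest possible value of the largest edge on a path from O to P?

Checking several routes:
O - L - N - M - P: max(12, 9, 15, 12) = 15
O - L - N - P: max(12, 9, 10) = 12
O - P: max(13) = 13
O - L - M - P: max(12, 16, 12) = 16
Best route has worst link 12.

12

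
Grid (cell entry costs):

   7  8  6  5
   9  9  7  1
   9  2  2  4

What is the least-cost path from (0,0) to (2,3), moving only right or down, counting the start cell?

One optimal route is [0,0] → [0,1] → [0,2] → [0,3] → [1,3] → [2,3].
Its cost is 7 + 8 + 6 + 5 + 1 + 4 = 31.

31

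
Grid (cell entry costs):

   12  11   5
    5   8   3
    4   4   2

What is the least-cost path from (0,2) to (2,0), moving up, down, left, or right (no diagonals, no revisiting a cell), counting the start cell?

Path [0,2]→[1,2]→[2,2]→[2,1]→[2,0]: 5 + 3 + 2 + 4 + 4 = 18.

18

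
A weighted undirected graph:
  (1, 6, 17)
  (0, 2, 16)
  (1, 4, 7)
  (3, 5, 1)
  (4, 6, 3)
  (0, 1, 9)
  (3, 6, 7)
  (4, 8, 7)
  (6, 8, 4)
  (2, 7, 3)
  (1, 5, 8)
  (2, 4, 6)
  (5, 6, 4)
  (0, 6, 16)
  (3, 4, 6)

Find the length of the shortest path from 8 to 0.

20

Checking several routes:
8 → 6 → 4 → 1 → 0: 4 + 3 + 7 + 9 = 23
8 → 6 → 0: 4 + 16 = 20
8 → 4 → 1 → 0: 7 + 7 + 9 = 23
8 → 6 → 5 → 1 → 0: 4 + 4 + 8 + 9 = 25
Shortest: 20.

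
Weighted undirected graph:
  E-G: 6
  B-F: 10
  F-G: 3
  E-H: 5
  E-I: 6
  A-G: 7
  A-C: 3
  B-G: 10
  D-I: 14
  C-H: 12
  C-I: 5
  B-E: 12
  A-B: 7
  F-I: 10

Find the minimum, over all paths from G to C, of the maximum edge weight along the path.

6

Comparing a few candidate routes:
G - B - F - I - C: max(10, 10, 10, 5) = 10
G - A - B - F - I - C: max(7, 7, 10, 10, 5) = 10
G - E - I - C: max(6, 6, 5) = 6
G - F - B - A - C: max(3, 10, 7, 3) = 10
G - A - C: max(7, 3) = 7
G - F - I - C: max(3, 10, 5) = 10
Best route has worst link 6.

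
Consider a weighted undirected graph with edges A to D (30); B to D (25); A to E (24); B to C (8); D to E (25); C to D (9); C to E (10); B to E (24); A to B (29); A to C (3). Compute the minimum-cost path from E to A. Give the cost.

Checking several routes:
E -> C -> A: 10 + 3 = 13
E -> C -> D -> A: 10 + 9 + 30 = 49
E -> B -> C -> A: 24 + 8 + 3 = 35
E -> C -> B -> A: 10 + 8 + 29 = 47
E -> A: 24
E -> D -> C -> A: 25 + 9 + 3 = 37
The minimum is 13.

13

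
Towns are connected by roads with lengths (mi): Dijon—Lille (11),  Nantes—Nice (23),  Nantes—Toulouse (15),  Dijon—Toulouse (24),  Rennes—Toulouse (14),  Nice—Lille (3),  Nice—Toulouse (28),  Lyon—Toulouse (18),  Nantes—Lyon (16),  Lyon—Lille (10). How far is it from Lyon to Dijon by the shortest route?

A few of the Lyon→Dijon routes:
Lyon -> Toulouse -> Dijon: 18 + 24 = 42
Lyon -> Nantes -> Nice -> Lille -> Dijon: 16 + 23 + 3 + 11 = 53
Lyon -> Lille -> Nice -> Toulouse -> Dijon: 10 + 3 + 28 + 24 = 65
Lyon -> Nantes -> Toulouse -> Dijon: 16 + 15 + 24 = 55
Lyon -> Toulouse -> Nice -> Lille -> Dijon: 18 + 28 + 3 + 11 = 60
Lyon -> Lille -> Dijon: 10 + 11 = 21
The minimum is 21 mi.

21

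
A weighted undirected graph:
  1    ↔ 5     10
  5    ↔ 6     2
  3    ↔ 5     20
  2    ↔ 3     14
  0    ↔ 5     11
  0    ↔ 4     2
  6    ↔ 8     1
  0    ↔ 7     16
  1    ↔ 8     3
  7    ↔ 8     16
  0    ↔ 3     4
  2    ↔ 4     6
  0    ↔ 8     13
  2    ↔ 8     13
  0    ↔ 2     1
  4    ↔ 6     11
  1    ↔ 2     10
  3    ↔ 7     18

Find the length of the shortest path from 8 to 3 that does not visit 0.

23

Comparing a few candidate routes:
8-1-2-3: 3 + 10 + 14 = 27
8-6-5-3: 1 + 2 + 20 = 23
8-2-3: 13 + 14 = 27
Shortest: 23.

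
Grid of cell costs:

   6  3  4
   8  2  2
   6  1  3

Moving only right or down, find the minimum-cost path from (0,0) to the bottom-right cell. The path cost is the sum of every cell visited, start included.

Path (0,0) (0,1) (1,1) (2,1) (2,2): 6 + 3 + 2 + 1 + 3 = 15.

15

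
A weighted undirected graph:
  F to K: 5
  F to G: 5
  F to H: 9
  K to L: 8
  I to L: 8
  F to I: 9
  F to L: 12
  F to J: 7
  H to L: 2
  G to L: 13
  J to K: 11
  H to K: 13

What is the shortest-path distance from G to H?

Comparing a few candidate routes:
G-F-L-H: 5 + 12 + 2 = 19
G-F-H: 5 + 9 = 14
G-L-H: 13 + 2 = 15
Best route has total 14.

14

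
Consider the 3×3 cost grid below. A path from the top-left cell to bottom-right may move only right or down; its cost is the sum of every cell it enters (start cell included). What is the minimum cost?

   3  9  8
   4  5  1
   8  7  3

16

One optimal route is r0c0 r1c0 r1c1 r1c2 r2c2.
Its cost is 3 + 4 + 5 + 1 + 3 = 16.
(Top row then right column would cost 24.)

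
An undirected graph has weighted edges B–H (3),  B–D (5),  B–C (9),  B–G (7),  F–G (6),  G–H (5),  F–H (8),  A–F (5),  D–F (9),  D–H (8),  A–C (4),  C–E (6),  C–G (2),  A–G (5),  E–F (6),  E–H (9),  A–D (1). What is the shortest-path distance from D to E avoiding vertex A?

Checking several routes:
D-H-E: 8 + 9 = 17
D-F-E: 9 + 6 = 15
D-B-G-C-E: 5 + 7 + 2 + 6 = 20
D-B-H-E: 5 + 3 + 9 = 17
Shortest: 15.

15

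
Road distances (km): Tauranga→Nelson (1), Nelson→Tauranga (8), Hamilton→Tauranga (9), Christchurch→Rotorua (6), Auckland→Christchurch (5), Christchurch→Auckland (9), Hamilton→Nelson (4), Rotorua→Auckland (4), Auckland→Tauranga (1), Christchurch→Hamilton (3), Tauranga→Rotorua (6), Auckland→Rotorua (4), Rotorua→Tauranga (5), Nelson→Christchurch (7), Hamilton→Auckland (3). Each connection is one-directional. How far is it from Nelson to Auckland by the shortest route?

Comparing a few candidate routes:
Nelson -> Christchurch -> Rotorua -> Auckland: 7 + 6 + 4 = 17
Nelson -> Christchurch -> Auckland: 7 + 9 = 16
Nelson -> Christchurch -> Hamilton -> Auckland: 7 + 3 + 3 = 13
The minimum is 13 km.

13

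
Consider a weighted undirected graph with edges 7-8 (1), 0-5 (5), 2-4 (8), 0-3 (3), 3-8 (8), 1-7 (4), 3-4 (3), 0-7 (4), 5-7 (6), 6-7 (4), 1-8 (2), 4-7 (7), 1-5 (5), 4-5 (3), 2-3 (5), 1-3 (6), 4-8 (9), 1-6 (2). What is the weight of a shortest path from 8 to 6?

4

Checking several routes:
8→7→1→6: 1 + 4 + 2 = 7
8→7→5→1→6: 1 + 6 + 5 + 2 = 14
8→1→7→6: 2 + 4 + 4 = 10
8→1→6: 2 + 2 = 4
8→7→6: 1 + 4 = 5
Shortest: 4.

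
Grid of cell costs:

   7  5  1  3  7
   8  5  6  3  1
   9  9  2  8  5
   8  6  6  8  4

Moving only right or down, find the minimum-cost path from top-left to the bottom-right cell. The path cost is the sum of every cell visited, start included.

29

Best path: r0c0 -> r0c1 -> r0c2 -> r0c3 -> r1c3 -> r1c4 -> r2c4 -> r3c4
Cost: 7 + 5 + 1 + 3 + 3 + 1 + 5 + 4 = 29
(Top row then right column would cost 33.)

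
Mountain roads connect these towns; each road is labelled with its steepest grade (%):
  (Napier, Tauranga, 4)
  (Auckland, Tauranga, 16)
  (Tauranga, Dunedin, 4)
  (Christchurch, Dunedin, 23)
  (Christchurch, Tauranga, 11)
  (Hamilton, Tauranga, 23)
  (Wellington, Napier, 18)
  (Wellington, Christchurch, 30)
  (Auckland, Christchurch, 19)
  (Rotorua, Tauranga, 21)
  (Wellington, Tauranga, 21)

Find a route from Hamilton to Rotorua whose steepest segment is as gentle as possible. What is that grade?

23

Routes from Hamilton to Rotorua:
Hamilton-Tauranga-Rotorua: max(23, 21) = 23
Best route has worst link 23%.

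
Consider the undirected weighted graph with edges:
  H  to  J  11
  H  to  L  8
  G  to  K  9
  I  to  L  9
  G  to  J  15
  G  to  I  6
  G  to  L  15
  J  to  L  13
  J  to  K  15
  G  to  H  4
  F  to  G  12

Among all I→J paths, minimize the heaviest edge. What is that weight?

A few of the I→J routes:
I→G→H→J: max(6, 4, 11) = 11
I→L→J: max(9, 13) = 13
I→G→H→L→J: max(6, 4, 8, 13) = 13
I→L→H→J: max(9, 8, 11) = 11
The minimum achievable maximum is 11.

11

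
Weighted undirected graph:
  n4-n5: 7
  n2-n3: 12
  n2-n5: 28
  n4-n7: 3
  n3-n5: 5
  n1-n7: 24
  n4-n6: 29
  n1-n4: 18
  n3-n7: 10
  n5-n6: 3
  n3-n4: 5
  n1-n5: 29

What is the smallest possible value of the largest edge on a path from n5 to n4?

5

A few of the n5→n4 routes:
n5-n3-n7-n4: max(5, 10, 3) = 10
n5-n4: max(7) = 7
n5-n3-n4: max(5, 5) = 5
Best route has worst link 5.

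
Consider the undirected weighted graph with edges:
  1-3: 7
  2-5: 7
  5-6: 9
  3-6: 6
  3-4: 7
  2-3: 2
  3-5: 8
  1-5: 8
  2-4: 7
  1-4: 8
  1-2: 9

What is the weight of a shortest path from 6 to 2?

Comparing a few candidate routes:
6 → 3 → 5 → 2: 6 + 8 + 7 = 21
6 → 3 → 2: 6 + 2 = 8
6 → 3 → 4 → 2: 6 + 7 + 7 = 20
6 → 5 → 3 → 2: 9 + 8 + 2 = 19
6 → 5 → 2: 9 + 7 = 16
The minimum is 8.

8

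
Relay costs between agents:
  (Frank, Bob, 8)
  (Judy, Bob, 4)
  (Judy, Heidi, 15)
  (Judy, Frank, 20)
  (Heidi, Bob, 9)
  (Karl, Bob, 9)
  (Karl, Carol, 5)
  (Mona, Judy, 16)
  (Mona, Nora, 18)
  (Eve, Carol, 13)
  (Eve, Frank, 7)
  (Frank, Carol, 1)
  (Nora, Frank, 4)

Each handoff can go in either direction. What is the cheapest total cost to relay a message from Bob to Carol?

Checking several routes:
Bob -> Frank -> Eve -> Carol: 8 + 7 + 13 = 28
Bob -> Judy -> Frank -> Carol: 4 + 20 + 1 = 25
Bob -> Frank -> Carol: 8 + 1 = 9
Bob -> Karl -> Carol: 9 + 5 = 14
Shortest: 9.

9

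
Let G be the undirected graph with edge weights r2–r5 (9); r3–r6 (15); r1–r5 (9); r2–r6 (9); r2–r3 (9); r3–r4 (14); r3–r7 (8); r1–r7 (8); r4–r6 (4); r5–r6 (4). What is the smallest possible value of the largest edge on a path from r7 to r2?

9

A few of the r7→r2 routes:
r7 - r3 - r4 - r6 - r2: max(8, 14, 4, 9) = 14
r7 - r3 - r2: max(8, 9) = 9
r7 - r1 - r5 - r2: max(8, 9, 9) = 9
r7 - r1 - r5 - r6 - r4 - r3 - r2: max(8, 9, 4, 4, 14, 9) = 14
r7 - r1 - r5 - r6 - r2: max(8, 9, 4, 9) = 9
The minimum achievable maximum is 9.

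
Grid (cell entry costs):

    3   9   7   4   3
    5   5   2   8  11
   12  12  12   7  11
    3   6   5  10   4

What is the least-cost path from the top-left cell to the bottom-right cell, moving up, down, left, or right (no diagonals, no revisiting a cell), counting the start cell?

44

Cheapest: [0,0] → [1,0] → [1,1] → [1,2] → [1,3] → [2,3] → [3,3] → [3,4]
  3 + 5 + 5 + 2 + 8 + 7 + 10 + 4 = 44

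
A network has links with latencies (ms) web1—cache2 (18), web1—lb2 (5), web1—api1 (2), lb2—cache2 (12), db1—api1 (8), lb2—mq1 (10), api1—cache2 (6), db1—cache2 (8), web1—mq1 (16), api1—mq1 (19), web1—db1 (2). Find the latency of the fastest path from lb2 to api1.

7

A few of the lb2→api1 routes:
lb2 -> web1 -> api1: 5 + 2 = 7
lb2 -> web1 -> db1 -> api1: 5 + 2 + 8 = 15
lb2 -> cache2 -> api1: 12 + 6 = 18
Best route has total 7 ms.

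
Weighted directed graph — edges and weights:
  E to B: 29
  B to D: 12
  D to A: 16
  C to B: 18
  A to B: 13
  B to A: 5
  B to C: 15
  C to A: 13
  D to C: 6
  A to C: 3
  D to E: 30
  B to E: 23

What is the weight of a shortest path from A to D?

25

Routes from A to D:
A → B → D: 13 + 12 = 25
A → C → B → D: 3 + 18 + 12 = 33
Shortest: 25.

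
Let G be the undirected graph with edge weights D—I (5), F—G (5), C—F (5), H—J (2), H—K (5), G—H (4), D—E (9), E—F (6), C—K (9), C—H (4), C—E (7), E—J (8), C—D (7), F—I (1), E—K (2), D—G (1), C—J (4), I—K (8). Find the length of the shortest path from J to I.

Some routes from J to I:
J → C → F → I: 4 + 5 + 1 = 10
J → H → G → D → I: 2 + 4 + 1 + 5 = 12
J → H → C → F → I: 2 + 4 + 5 + 1 = 12
J → E → F → I: 8 + 6 + 1 = 15
J → H → G → F → I: 2 + 4 + 5 + 1 = 12
Best route has total 10.

10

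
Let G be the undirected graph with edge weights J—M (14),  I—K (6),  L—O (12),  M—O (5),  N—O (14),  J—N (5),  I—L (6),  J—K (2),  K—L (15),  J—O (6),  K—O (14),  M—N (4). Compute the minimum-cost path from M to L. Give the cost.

Comparing a few candidate routes:
M - O - J - K - I - L: 5 + 6 + 2 + 6 + 6 = 25
M - O - L: 5 + 12 = 17
M - N - J - K - I - L: 4 + 5 + 2 + 6 + 6 = 23
Shortest: 17.

17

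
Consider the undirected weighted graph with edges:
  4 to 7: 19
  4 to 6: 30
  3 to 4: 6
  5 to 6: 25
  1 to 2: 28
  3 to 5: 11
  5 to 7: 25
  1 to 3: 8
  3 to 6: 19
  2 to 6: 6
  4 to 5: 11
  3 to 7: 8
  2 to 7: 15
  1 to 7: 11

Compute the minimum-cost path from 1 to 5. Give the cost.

A few of the 1→5 routes:
1 -> 7 -> 3 -> 5: 11 + 8 + 11 = 30
1 -> 3 -> 4 -> 5: 8 + 6 + 11 = 25
1 -> 7 -> 3 -> 4 -> 5: 11 + 8 + 6 + 11 = 36
1 -> 3 -> 5: 8 + 11 = 19
The minimum is 19.

19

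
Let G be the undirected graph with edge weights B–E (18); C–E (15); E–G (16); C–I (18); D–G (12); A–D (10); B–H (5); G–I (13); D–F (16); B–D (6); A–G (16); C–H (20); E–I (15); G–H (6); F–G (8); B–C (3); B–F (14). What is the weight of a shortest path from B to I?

Some routes from B to I:
B -> D -> G -> I: 6 + 12 + 13 = 31
B -> C -> I: 3 + 18 = 21
B -> H -> G -> I: 5 + 6 + 13 = 24
B -> F -> G -> I: 14 + 8 + 13 = 35
B -> C -> E -> I: 3 + 15 + 15 = 33
B -> E -> I: 18 + 15 = 33
Best route has total 21.

21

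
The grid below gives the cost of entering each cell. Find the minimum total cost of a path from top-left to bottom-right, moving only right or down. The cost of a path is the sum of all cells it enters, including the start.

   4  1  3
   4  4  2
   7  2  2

12

Take [0,0]→[0,1]→[0,2]→[1,2]→[2,2] for a total of 4 + 1 + 3 + 2 + 2 = 12.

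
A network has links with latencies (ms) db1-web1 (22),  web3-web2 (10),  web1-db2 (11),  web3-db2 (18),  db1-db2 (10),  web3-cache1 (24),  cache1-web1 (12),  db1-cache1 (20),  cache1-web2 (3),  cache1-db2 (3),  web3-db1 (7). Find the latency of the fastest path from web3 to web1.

A few of the web3→web1 routes:
web3→db2→web1: 18 + 11 = 29
web3→db1→db2→web1: 7 + 10 + 11 = 28
web3→web2→cache1→db2→web1: 10 + 3 + 3 + 11 = 27
web3→web2→cache1→web1: 10 + 3 + 12 = 25
web3→db1→web1: 7 + 22 = 29
Best route has total 25 ms.

25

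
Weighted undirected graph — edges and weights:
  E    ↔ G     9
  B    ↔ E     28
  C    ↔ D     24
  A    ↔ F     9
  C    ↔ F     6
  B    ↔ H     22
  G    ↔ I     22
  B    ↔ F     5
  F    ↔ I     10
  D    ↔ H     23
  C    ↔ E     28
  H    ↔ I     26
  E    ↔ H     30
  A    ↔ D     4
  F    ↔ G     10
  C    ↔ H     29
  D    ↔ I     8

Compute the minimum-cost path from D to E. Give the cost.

32

A few of the D→E routes:
D-C-F-G-E: 24 + 6 + 10 + 9 = 49
D-I-G-E: 8 + 22 + 9 = 39
D-I-F-G-E: 8 + 10 + 10 + 9 = 37
D-A-F-C-E: 4 + 9 + 6 + 28 = 47
D-A-F-B-E: 4 + 9 + 5 + 28 = 46
D-A-F-G-E: 4 + 9 + 10 + 9 = 32
Shortest: 32.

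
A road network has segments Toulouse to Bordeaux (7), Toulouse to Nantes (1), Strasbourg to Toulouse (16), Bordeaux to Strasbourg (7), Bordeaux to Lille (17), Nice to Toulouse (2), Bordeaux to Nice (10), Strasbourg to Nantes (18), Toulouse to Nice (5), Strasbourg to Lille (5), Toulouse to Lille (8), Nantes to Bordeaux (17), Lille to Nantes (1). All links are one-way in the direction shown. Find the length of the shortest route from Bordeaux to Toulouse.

12

Routes from Bordeaux to Toulouse:
Bordeaux-Nice-Toulouse: 10 + 2 = 12
Bordeaux-Strasbourg-Toulouse: 7 + 16 = 23
Shortest: 12 km.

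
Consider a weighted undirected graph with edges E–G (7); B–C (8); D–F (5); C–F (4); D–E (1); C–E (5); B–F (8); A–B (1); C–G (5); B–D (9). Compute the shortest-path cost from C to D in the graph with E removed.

Paths from C to D avoiding E:
C -> F -> D: 4 + 5 = 9
C -> F -> B -> D: 4 + 8 + 9 = 21
C -> B -> F -> D: 8 + 8 + 5 = 21
C -> B -> D: 8 + 9 = 17
The minimum is 9.

9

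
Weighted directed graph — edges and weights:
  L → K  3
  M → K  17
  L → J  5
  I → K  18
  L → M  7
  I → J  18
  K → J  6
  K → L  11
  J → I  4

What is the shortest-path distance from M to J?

Candidate routes:
M -> K -> J: 17 + 6 = 23
M -> K -> L -> J: 17 + 11 + 5 = 33
Shortest: 23.

23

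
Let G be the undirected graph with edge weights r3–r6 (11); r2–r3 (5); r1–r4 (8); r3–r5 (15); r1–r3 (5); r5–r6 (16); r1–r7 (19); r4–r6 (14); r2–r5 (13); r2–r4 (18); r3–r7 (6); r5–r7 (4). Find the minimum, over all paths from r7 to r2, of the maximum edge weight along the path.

6

Checking several routes:
r7-r5-r3-r2: max(4, 15, 5) = 15
r7-r5-r2: max(4, 13) = 13
r7-r3-r2: max(6, 5) = 6
Smallest bottleneck: 6.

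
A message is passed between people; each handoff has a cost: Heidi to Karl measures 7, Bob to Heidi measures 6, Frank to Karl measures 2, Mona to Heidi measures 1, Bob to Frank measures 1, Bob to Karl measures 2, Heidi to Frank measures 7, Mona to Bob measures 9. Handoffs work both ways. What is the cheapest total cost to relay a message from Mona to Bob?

7

Some routes from Mona to Bob:
Mona → Heidi → Karl → Bob: 1 + 7 + 2 = 10
Mona → Heidi → Frank → Bob: 1 + 7 + 1 = 9
Mona → Heidi → Karl → Frank → Bob: 1 + 7 + 2 + 1 = 11
Mona → Heidi → Bob: 1 + 6 = 7
Mona → Bob: 9
Best route has total 7.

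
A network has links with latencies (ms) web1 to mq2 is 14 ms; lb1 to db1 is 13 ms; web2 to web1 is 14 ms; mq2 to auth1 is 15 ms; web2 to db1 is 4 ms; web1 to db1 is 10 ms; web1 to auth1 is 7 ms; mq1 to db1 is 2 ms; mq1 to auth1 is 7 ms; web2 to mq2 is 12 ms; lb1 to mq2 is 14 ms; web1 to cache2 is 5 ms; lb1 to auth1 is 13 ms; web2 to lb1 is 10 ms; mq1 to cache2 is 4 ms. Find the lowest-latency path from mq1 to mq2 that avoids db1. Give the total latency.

Comparing a few candidate routes:
mq1→auth1→lb1→mq2: 7 + 13 + 14 = 34
mq1→auth1→web1→mq2: 7 + 7 + 14 = 28
mq1→auth1→mq2: 7 + 15 = 22
mq1→cache2→web1→auth1→mq2: 4 + 5 + 7 + 15 = 31
mq1→cache2→web1→mq2: 4 + 5 + 14 = 23
Best route has total 22 ms.

22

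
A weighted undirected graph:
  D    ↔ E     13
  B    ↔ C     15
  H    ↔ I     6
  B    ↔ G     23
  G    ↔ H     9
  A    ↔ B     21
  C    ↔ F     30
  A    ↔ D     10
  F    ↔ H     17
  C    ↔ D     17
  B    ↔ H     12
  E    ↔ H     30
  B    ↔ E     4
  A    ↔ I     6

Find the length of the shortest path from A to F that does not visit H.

Checking several routes:
A → D → E → B → C → F: 10 + 13 + 4 + 15 + 30 = 72
A → D → C → F: 10 + 17 + 30 = 57
A → B → C → F: 21 + 15 + 30 = 66
Best route has total 57.

57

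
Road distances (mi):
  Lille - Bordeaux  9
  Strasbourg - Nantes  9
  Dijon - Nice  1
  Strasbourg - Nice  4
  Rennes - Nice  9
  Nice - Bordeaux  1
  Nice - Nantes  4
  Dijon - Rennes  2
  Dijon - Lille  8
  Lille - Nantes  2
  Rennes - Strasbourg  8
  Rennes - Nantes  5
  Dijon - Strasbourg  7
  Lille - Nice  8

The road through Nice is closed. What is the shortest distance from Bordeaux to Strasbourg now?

20

Paths from Bordeaux to Strasbourg avoiding Nice:
Bordeaux→Lille→Nantes→Rennes→Dijon→Strasbourg: 9 + 2 + 5 + 2 + 7 = 25
Bordeaux→Lille→Dijon→Strasbourg: 9 + 8 + 7 = 24
Bordeaux→Lille→Dijon→Rennes→Nantes→Strasbourg: 9 + 8 + 2 + 5 + 9 = 33
Bordeaux→Lille→Nantes→Rennes→Strasbourg: 9 + 2 + 5 + 8 = 24
Bordeaux→Lille→Dijon→Rennes→Strasbourg: 9 + 8 + 2 + 8 = 27
Bordeaux→Lille→Nantes→Strasbourg: 9 + 2 + 9 = 20
The minimum is 20 mi.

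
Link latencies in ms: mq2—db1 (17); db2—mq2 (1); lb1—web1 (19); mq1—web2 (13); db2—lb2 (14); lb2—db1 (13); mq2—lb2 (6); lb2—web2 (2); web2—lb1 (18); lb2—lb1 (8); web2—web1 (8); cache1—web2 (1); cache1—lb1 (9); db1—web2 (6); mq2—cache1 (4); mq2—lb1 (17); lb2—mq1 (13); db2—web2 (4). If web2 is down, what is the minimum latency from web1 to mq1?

40

Checking several routes:
web1 → lb1 → mq2 → lb2 → mq1: 19 + 17 + 6 + 13 = 55
web1 → lb1 → lb2 → mq1: 19 + 8 + 13 = 40
web1 → lb1 → cache1 → mq2 → lb2 → mq1: 19 + 9 + 4 + 6 + 13 = 51
Best route has total 40 ms.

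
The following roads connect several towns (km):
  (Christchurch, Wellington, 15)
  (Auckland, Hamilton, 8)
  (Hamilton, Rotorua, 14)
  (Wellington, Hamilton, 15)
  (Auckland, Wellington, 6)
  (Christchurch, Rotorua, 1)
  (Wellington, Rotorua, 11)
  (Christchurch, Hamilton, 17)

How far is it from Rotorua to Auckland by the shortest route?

17

Some routes from Rotorua to Auckland:
Rotorua -> Christchurch -> Wellington -> Auckland: 1 + 15 + 6 = 22
Rotorua -> Hamilton -> Auckland: 14 + 8 = 22
Rotorua -> Wellington -> Auckland: 11 + 6 = 17
Shortest: 17 km.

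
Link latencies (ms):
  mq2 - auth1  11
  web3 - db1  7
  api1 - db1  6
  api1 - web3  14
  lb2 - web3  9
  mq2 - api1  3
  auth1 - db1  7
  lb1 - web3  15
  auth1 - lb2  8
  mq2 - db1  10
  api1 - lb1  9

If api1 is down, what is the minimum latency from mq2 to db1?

10

Paths from mq2 to db1 avoiding api1:
mq2→auth1→lb2→web3→db1: 11 + 8 + 9 + 7 = 35
mq2→auth1→db1: 11 + 7 = 18
mq2→db1: 10
Best route has total 10 ms.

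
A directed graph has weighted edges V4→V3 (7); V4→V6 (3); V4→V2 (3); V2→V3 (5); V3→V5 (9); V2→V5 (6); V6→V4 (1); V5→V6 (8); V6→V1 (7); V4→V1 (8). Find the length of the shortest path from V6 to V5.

Candidate routes:
V6 - V4 - V2 - V3 - V5: 1 + 3 + 5 + 9 = 18
V6 - V4 - V2 - V5: 1 + 3 + 6 = 10
V6 - V4 - V3 - V5: 1 + 7 + 9 = 17
Shortest: 10.

10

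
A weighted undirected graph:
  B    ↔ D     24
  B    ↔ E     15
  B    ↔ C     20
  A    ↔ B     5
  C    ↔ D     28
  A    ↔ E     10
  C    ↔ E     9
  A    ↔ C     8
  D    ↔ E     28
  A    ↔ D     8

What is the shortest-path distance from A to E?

Some routes from A to E:
A → E: 10
A → B → C → E: 5 + 20 + 9 = 34
A → C → E: 8 + 9 = 17
A → B → E: 5 + 15 = 20
The minimum is 10.

10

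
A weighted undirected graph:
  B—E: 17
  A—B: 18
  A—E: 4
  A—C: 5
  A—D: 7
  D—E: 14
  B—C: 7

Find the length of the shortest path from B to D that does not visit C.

25

Routes from B to D avoiding C:
B → E → D: 17 + 14 = 31
B → A → E → D: 18 + 4 + 14 = 36
B → E → A → D: 17 + 4 + 7 = 28
B → A → D: 18 + 7 = 25
Shortest: 25.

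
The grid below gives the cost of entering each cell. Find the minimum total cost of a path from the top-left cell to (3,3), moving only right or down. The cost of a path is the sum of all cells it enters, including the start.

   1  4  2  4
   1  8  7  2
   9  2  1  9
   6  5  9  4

Best path: r0c0 → r0c1 → r0c2 → r0c3 → r1c3 → r2c3 → r3c3
Cost: 1 + 4 + 2 + 4 + 2 + 9 + 4 = 26

26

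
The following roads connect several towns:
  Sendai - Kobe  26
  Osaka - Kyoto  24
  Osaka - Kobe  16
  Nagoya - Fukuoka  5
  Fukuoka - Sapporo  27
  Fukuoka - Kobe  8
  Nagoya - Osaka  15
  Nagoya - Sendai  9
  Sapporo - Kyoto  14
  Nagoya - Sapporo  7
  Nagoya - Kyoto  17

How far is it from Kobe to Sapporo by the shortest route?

Some routes from Kobe to Sapporo:
Kobe -> Sendai -> Nagoya -> Sapporo: 26 + 9 + 7 = 42
Kobe -> Fukuoka -> Nagoya -> Sapporo: 8 + 5 + 7 = 20
Kobe -> Fukuoka -> Nagoya -> Kyoto -> Sapporo: 8 + 5 + 17 + 14 = 44
Kobe -> Fukuoka -> Sapporo: 8 + 27 = 35
Kobe -> Osaka -> Nagoya -> Sapporo: 16 + 15 + 7 = 38
Best route has total 20.

20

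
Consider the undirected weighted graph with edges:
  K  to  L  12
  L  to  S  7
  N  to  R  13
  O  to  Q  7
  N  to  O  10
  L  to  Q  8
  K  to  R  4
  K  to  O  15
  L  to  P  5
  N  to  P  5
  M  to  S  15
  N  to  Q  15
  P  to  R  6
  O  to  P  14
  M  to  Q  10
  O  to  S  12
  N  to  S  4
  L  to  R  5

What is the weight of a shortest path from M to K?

Comparing a few candidate routes:
M → Q → L → K: 10 + 8 + 12 = 30
M → Q → O → K: 10 + 7 + 15 = 32
M → S → L → R → K: 15 + 7 + 5 + 4 = 31
M → Q → L → R → K: 10 + 8 + 5 + 4 = 27
M → Q → L → P → R → K: 10 + 8 + 5 + 6 + 4 = 33
Shortest: 27.

27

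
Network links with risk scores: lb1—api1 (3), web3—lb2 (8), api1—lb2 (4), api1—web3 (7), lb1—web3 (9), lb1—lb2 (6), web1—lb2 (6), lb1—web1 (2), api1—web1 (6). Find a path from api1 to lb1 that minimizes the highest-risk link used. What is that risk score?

3

Comparing a few candidate routes:
api1→lb2→lb1: max(4, 6) = 6
api1→lb2→web1→lb1: max(4, 6, 2) = 6
api1→lb1: max(3) = 3
api1→web3→lb2→lb1: max(7, 8, 6) = 8
api1→web1→lb2→lb1: max(6, 6, 6) = 6
api1→web1→lb1: max(6, 2) = 6
Smallest bottleneck: 3.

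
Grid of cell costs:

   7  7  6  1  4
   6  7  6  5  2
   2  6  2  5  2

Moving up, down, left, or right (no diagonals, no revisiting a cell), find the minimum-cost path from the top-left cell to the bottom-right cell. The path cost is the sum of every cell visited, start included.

Best path: (0,0)→(0,1)→(0,2)→(0,3)→(0,4)→(1,4)→(2,4)
Cost: 7 + 7 + 6 + 1 + 4 + 2 + 2 = 29

29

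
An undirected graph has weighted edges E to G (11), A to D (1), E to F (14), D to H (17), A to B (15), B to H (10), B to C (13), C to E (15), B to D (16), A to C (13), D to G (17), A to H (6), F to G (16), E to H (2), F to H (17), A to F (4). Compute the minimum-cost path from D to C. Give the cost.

14

A few of the D→C routes:
D - A - C: 1 + 13 = 14
D - A - H - E - C: 1 + 6 + 2 + 15 = 24
D - B - C: 16 + 13 = 29
Best route has total 14.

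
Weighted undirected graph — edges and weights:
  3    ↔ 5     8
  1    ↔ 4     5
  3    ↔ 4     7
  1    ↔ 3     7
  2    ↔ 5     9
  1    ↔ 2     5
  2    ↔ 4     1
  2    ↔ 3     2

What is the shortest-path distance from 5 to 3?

8

Routes from 5 to 3:
5 -> 2 -> 1 -> 4 -> 3: 9 + 5 + 5 + 7 = 26
5 -> 2 -> 4 -> 1 -> 3: 9 + 1 + 5 + 7 = 22
5 -> 2 -> 1 -> 3: 9 + 5 + 7 = 21
5 -> 2 -> 3: 9 + 2 = 11
5 -> 3: 8
5 -> 2 -> 4 -> 3: 9 + 1 + 7 = 17
The minimum is 8.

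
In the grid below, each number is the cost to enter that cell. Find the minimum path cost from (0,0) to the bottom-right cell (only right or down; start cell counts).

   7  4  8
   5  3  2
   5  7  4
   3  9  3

23

Take (0,0)→(0,1)→(1,1)→(1,2)→(2,2)→(3,2) for a total of 7 + 4 + 3 + 2 + 4 + 3 = 23.
(Top row then right column would cost 28.)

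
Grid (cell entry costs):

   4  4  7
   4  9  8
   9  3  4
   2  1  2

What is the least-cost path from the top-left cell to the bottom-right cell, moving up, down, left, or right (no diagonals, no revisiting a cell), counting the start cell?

One optimal route is (0,0) -> (1,0) -> (2,0) -> (3,0) -> (3,1) -> (3,2).
Its cost is 4 + 4 + 9 + 2 + 1 + 2 = 22.

22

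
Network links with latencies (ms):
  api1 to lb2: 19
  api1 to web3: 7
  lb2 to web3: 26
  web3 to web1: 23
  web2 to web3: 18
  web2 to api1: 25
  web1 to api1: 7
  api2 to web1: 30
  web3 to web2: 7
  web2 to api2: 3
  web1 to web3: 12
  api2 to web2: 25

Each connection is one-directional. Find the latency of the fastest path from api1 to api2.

17

Paths from api1 to api2:
api1 -> lb2 -> web3 -> web2 -> api2: 19 + 26 + 7 + 3 = 55
api1 -> web3 -> web2 -> api2: 7 + 7 + 3 = 17
The minimum is 17 ms.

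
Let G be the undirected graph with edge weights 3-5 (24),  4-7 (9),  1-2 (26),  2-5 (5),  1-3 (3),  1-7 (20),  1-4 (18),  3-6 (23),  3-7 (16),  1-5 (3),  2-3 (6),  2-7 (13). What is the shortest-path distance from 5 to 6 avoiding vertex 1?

Candidate routes:
5 -> 3 -> 6: 24 + 23 = 47
5 -> 2 -> 7 -> 3 -> 6: 5 + 13 + 16 + 23 = 57
5 -> 2 -> 3 -> 6: 5 + 6 + 23 = 34
Best route has total 34.

34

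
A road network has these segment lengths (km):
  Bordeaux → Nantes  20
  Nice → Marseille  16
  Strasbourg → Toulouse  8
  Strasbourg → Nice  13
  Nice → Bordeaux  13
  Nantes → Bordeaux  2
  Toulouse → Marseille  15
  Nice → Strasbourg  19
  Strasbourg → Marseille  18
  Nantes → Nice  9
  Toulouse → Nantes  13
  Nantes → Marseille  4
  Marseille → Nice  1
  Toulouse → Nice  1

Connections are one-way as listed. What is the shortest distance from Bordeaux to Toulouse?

Paths from Bordeaux to Toulouse:
Bordeaux - Nantes - Nice - Strasbourg - Toulouse: 20 + 9 + 19 + 8 = 56
Bordeaux - Nantes - Marseille - Nice - Strasbourg - Toulouse: 20 + 4 + 1 + 19 + 8 = 52
Best route has total 52 km.

52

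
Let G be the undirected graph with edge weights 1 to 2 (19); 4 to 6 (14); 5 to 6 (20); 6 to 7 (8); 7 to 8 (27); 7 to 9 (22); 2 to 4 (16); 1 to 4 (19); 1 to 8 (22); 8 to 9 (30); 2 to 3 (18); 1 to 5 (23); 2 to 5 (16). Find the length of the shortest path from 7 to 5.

A few of the 7→5 routes:
7 -> 6 -> 4 -> 1 -> 5: 8 + 14 + 19 + 23 = 64
7 -> 8 -> 1 -> 5: 27 + 22 + 23 = 72
7 -> 6 -> 5: 8 + 20 = 28
7 -> 6 -> 4 -> 2 -> 5: 8 + 14 + 16 + 16 = 54
Best route has total 28.

28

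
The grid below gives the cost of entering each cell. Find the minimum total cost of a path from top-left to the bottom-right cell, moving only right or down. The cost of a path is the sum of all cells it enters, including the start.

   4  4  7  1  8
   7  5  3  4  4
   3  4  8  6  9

33

Cheapest: (0,0) -> (0,1) -> (0,2) -> (0,3) -> (1,3) -> (1,4) -> (2,4)
  4 + 4 + 7 + 1 + 4 + 4 + 9 = 33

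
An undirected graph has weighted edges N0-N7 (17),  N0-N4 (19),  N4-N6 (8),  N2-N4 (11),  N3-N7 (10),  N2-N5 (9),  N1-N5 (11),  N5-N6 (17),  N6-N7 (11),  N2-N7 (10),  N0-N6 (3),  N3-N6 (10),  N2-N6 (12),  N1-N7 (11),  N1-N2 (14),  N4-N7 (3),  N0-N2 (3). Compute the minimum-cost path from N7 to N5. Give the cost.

19

Comparing a few candidate routes:
N7 → N4 → N2 → N5: 3 + 11 + 9 = 23
N7 → N4 → N6 → N0 → N2 → N5: 3 + 8 + 3 + 3 + 9 = 26
N7 → N1 → N5: 11 + 11 = 22
N7 → N6 → N0 → N2 → N5: 11 + 3 + 3 + 9 = 26
N7 → N2 → N5: 10 + 9 = 19
Shortest: 19.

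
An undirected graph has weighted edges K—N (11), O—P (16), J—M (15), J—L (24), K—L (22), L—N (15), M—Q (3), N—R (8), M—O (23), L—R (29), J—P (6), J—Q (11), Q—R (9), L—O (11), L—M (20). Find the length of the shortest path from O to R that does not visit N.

35

Some routes from O to R avoiding N:
O→L→R: 11 + 29 = 40
O→P→J→M→Q→R: 16 + 6 + 15 + 3 + 9 = 49
O→L→M→Q→R: 11 + 20 + 3 + 9 = 43
O→M→Q→R: 23 + 3 + 9 = 35
O→P→J→Q→R: 16 + 6 + 11 + 9 = 42
Shortest: 35.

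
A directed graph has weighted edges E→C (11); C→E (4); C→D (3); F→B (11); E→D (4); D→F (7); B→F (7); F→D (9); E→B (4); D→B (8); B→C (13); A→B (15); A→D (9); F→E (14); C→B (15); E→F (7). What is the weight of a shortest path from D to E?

Routes from D to E:
D→B→C→E: 8 + 13 + 4 = 25
D→B→F→E: 8 + 7 + 14 = 29
D→F→E: 7 + 14 = 21
D→F→B→C→E: 7 + 11 + 13 + 4 = 35
The minimum is 21.

21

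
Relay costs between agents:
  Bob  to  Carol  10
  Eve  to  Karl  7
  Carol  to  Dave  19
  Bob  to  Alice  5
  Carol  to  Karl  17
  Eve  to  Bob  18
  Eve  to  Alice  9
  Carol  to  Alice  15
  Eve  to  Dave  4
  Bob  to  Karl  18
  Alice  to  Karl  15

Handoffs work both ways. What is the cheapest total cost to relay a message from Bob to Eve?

A few of the Bob→Eve routes:
Bob→Eve: 18
Bob→Alice→Karl→Eve: 5 + 15 + 7 = 27
Bob→Alice→Eve: 5 + 9 = 14
Bob→Karl→Eve: 18 + 7 = 25
Best route has total 14.

14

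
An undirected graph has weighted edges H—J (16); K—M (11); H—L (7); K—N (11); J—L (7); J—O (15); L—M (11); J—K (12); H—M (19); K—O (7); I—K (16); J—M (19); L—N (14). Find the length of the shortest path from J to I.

Comparing a few candidate routes:
J → L → N → K → I: 7 + 14 + 11 + 16 = 48
J → K → I: 12 + 16 = 28
J → M → K → I: 19 + 11 + 16 = 46
J → O → K → I: 15 + 7 + 16 = 38
J → L → M → K → I: 7 + 11 + 11 + 16 = 45
Shortest: 28.

28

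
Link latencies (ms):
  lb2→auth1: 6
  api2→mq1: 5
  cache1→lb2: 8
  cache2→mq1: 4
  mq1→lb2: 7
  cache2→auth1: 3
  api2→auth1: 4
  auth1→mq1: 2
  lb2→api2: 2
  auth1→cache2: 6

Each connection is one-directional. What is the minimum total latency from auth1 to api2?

11

Paths from auth1 to api2:
auth1 → mq1 → lb2 → api2: 2 + 7 + 2 = 11
auth1 → cache2 → mq1 → lb2 → api2: 6 + 4 + 7 + 2 = 19
Best route has total 11 ms.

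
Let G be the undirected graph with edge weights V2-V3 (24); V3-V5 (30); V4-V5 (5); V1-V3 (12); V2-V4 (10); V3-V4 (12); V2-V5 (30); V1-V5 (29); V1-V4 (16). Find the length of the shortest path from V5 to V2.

15

Checking several routes:
V5 -> V4 -> V3 -> V2: 5 + 12 + 24 = 41
V5 -> V2: 30
V5 -> V3 -> V4 -> V2: 30 + 12 + 10 = 52
V5 -> V4 -> V2: 5 + 10 = 15
Best route has total 15.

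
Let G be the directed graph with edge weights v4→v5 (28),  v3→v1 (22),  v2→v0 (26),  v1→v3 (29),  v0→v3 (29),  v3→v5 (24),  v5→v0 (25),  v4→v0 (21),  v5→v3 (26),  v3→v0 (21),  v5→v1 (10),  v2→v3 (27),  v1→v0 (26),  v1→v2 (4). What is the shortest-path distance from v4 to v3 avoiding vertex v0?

54

Paths from v4 to v3 avoiding v0:
v4 → v5 → v1 → v2 → v3: 28 + 10 + 4 + 27 = 69
v4 → v5 → v3: 28 + 26 = 54
v4 → v5 → v1 → v3: 28 + 10 + 29 = 67
The minimum is 54.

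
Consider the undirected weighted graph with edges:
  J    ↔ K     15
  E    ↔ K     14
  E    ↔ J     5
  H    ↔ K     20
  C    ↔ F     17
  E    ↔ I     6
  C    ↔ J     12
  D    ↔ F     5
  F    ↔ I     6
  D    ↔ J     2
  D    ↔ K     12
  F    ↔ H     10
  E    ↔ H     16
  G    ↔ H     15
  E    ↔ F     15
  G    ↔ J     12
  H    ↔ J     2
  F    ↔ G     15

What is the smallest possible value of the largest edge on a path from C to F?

A few of the C→F routes:
C -> J -> E -> K -> D -> F: max(12, 5, 14, 12, 5) = 14
C -> J -> D -> F: max(12, 2, 5) = 12
C -> J -> E -> I -> F: max(12, 5, 6, 6) = 12
C -> J -> D -> K -> E -> I -> F: max(12, 2, 12, 14, 6, 6) = 14
C -> J -> H -> F: max(12, 2, 10) = 12
The minimum achievable maximum is 12.

12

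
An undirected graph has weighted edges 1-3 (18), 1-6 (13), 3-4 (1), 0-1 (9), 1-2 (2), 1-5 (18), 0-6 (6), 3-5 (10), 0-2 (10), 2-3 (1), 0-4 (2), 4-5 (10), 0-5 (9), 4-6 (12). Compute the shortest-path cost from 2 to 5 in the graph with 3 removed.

Some routes from 2 to 5 avoiding 3:
2 - 1 - 6 - 0 - 5: 2 + 13 + 6 + 9 = 30
2 - 0 - 5: 10 + 9 = 19
2 - 1 - 0 - 5: 2 + 9 + 9 = 20
2 - 1 - 5: 2 + 18 = 20
2 - 0 - 4 - 5: 10 + 2 + 10 = 22
2 - 1 - 0 - 4 - 5: 2 + 9 + 2 + 10 = 23
The minimum is 19.

19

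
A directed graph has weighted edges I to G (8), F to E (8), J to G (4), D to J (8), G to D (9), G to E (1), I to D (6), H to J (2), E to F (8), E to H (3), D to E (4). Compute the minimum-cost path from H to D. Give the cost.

15

Paths from H to D:
H - J - G - D: 2 + 4 + 9 = 15
The minimum is 15.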